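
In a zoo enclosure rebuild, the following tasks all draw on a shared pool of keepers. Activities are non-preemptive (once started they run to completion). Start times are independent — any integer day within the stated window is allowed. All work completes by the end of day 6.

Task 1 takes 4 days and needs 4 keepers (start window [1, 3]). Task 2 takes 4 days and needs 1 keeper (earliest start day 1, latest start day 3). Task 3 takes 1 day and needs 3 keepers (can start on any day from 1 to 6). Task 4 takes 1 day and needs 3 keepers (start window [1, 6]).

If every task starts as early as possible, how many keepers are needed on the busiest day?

11

Early-start schedule: Task 1@1, Task 2@1, Task 3@1, Task 4@1.
Load per day: day 1: 11, day 2: 5, day 3: 5, day 4: 5, day 5: 0, day 6: 0.
Peak is 11.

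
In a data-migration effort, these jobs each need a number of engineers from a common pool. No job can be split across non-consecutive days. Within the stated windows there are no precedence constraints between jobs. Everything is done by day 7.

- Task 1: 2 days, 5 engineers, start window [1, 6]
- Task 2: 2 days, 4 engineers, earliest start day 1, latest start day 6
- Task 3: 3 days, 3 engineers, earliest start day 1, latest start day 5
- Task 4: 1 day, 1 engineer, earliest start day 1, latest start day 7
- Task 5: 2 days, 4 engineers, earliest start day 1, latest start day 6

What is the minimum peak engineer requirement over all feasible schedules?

Early-start (Task 1@1, Task 2@1, Task 3@1, Task 4@1, Task 5@1) gives peak 17: d1:17  d2:16  d3:3  d4:0  d5:0  d6:0  d7:0.
Shift Task 2→3, Task 3→3, Task 5→5.
Schedule Task 1@1, Task 2@3, Task 3@3, Task 4@1, Task 5@5: d1:6  d2:5  d3:7  d4:7  d5:7  d6:4  d7:0 — peak 7.

7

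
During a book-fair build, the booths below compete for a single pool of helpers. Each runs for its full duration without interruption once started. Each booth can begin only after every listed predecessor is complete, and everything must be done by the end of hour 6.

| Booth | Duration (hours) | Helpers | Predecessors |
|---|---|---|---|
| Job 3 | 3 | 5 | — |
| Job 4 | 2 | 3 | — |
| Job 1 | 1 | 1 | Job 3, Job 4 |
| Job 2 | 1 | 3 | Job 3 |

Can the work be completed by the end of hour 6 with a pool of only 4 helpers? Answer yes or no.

no

Total helper-hours = 25; over 6 hours the average is 25/6 > 4, so some hour must exceed 4.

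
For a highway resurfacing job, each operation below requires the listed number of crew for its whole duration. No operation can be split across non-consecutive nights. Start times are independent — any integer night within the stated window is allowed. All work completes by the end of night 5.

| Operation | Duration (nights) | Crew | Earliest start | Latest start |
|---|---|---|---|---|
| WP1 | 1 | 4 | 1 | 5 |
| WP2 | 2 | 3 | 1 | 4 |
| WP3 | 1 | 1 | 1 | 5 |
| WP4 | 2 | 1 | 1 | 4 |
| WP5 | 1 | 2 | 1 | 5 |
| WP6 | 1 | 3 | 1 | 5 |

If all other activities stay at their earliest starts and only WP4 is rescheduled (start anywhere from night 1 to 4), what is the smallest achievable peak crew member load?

WP4@1: n1:14  n2:4  n3:0  n4:0  n5:0 → peak 14
WP4@2: n1:13  n2:4  n3:1  n4:0  n5:0 → peak 13
WP4@3: n1:13  n2:3  n3:1  n4:1  n5:0 → peak 13
WP4@4: n1:13  n2:3  n3:0  n4:1  n5:1 → peak 13
Best is WP4@2, peak 13.

13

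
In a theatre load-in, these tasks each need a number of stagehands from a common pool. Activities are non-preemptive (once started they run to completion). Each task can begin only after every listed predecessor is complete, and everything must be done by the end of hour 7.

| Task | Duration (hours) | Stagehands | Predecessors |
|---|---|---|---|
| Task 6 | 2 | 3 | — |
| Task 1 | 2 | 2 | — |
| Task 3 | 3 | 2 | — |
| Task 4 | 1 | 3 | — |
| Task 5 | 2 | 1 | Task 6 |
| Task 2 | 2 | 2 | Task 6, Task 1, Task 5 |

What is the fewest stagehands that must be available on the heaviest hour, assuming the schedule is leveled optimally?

Early-start (Task 6@1, Task 1@1, Task 3@1, Task 4@1, Task 5@3, Task 2@5) gives peak 10: h1:10  h2:7  h3:3  h4:1  h5:2  h6:2  h7:0.
Shift Task 1→4, Task 3→5, Task 4→3, Task 2→6.
Schedule Task 6@1, Task 1@4, Task 3@5, Task 4@3, Task 5@3, Task 2@6: h1:3  h2:3  h3:4  h4:3  h5:4  h6:4  h7:4 — peak 4.
Total stagehand-hours = 25 over 7 hours ⇒ peak ≥ ⌈25/7⌉ = 4, so 4 is optimal.

4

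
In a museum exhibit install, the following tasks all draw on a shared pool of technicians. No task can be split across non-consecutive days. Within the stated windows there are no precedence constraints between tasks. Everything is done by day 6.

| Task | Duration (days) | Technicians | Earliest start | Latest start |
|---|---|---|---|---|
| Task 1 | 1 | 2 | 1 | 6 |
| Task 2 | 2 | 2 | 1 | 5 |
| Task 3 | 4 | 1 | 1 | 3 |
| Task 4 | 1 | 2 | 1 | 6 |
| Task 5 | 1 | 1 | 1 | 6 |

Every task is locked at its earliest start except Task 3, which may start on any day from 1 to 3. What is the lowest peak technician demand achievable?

Task 3@1: d1:8  d2:3  d3:1  d4:1  d5:0  d6:0 → peak 8
Task 3@2: d1:7  d2:3  d3:1  d4:1  d5:1  d6:0 → peak 7
Task 3@3: d1:7  d2:2  d3:1  d4:1  d5:1  d6:1 → peak 7
Best is Task 3@2, peak 7.

7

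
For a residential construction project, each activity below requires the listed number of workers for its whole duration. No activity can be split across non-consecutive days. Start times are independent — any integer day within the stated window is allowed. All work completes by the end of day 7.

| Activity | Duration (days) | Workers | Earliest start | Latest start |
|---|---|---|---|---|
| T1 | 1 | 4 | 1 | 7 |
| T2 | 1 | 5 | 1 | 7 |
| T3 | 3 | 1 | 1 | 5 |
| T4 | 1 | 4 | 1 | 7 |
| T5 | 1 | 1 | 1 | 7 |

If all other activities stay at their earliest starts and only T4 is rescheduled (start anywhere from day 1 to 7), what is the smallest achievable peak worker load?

T4@1: d1:15  d2:1  d3:1  d4:0  d5:0  d6:0  d7:0 → peak 15
T4@2: d1:11  d2:5  d3:1  d4:0  d5:0  d6:0  d7:0 → peak 11
T4@3: d1:11  d2:1  d3:5  d4:0  d5:0  d6:0  d7:0 → peak 11
T4@4: d1:11  d2:1  d3:1  d4:4  d5:0  d6:0  d7:0 → peak 11
T4@5: d1:11  d2:1  d3:1  d4:0  d5:4  d6:0  d7:0 → peak 11
T4@6: d1:11  d2:1  d3:1  d4:0  d5:0  d6:4  d7:0 → peak 11
T4@7: d1:11  d2:1  d3:1  d4:0  d5:0  d6:0  d7:4 → peak 11
Best is T4@2, peak 11.

11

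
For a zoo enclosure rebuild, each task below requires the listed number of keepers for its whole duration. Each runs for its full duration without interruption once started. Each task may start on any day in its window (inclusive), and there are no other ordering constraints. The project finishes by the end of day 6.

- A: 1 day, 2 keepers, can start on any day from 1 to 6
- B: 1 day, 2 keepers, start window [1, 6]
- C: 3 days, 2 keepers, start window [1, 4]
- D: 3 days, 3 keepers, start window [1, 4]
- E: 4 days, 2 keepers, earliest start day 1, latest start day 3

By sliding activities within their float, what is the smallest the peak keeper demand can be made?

5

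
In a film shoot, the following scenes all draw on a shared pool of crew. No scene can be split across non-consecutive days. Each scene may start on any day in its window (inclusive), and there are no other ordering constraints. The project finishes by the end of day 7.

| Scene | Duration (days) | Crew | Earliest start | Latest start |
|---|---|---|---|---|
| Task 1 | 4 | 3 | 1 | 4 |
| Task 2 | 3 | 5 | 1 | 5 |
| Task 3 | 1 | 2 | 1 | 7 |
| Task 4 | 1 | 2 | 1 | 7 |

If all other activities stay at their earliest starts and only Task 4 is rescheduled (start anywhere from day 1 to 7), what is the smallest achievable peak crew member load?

10

Task 4@1: d1:12  d2:8  d3:8  d4:3  d5:0  d6:0  d7:0 → peak 12
Task 4@2: d1:10  d2:10  d3:8  d4:3  d5:0  d6:0  d7:0 → peak 10
Task 4@3: d1:10  d2:8  d3:10  d4:3  d5:0  d6:0  d7:0 → peak 10
Task 4@4: d1:10  d2:8  d3:8  d4:5  d5:0  d6:0  d7:0 → peak 10
Task 4@5: d1:10  d2:8  d3:8  d4:3  d5:2  d6:0  d7:0 → peak 10
Task 4@6: d1:10  d2:8  d3:8  d4:3  d5:0  d6:2  d7:0 → peak 10
Task 4@7: d1:10  d2:8  d3:8  d4:3  d5:0  d6:0  d7:2 → peak 10
Best is Task 4@2, peak 10.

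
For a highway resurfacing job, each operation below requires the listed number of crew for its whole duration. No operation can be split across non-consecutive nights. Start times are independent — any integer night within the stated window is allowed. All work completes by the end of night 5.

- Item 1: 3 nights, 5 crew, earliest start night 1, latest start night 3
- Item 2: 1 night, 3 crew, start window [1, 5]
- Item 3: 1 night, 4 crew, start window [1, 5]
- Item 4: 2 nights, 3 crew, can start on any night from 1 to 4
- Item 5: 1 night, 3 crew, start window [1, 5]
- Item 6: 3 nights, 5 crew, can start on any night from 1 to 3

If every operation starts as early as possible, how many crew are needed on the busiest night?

23

Early-start schedule: Item 1@1, Item 2@1, Item 3@1, Item 4@1, Item 5@1, Item 6@1.
Load per night: night 1: 23, night 2: 13, night 3: 10, night 4: 0, night 5: 0.
Peak is 23.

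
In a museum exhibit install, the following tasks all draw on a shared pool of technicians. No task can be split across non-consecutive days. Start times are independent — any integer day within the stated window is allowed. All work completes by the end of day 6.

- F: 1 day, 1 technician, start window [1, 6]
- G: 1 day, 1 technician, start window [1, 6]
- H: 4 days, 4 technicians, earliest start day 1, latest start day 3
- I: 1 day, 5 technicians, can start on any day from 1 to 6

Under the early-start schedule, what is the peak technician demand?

Early-start schedule: F@1, G@1, H@1, I@1.
Load per day: day 1: 11, day 2: 4, day 3: 4, day 4: 4, day 5: 0, day 6: 0.
Peak is 11.

11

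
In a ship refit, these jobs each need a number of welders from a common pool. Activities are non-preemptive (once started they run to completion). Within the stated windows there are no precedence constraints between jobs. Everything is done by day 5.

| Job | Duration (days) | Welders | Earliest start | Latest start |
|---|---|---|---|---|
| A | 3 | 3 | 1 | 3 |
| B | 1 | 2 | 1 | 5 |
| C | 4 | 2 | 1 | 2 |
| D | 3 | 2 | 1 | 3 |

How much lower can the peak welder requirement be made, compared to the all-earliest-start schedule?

2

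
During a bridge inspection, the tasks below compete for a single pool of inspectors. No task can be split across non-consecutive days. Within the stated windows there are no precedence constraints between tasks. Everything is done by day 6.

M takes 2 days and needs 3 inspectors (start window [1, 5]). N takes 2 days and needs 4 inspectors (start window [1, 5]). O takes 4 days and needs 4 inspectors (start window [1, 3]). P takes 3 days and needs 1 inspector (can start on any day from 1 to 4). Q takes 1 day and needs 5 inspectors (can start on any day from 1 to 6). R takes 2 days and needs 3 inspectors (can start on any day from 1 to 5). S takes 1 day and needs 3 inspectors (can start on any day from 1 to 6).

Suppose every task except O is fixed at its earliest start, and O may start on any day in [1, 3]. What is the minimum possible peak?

19

O@1: d1:23  d2:15  d3:5  d4:4  d5:0  d6:0 → peak 23
O@2: d1:19  d2:15  d3:5  d4:4  d5:4  d6:0 → peak 19
O@3: d1:19  d2:11  d3:5  d4:4  d5:4  d6:4 → peak 19
Best is O@2, peak 19.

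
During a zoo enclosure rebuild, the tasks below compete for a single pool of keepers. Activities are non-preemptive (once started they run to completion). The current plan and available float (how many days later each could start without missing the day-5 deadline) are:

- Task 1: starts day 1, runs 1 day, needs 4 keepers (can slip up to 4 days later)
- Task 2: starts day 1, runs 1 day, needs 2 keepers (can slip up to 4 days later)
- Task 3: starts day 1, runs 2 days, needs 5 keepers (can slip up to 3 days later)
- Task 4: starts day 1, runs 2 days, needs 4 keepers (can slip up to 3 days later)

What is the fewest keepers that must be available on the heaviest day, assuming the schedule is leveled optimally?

Early-start (Task 1@1, Task 2@1, Task 3@1, Task 4@1) gives peak 15: d1:15  d2:9  d3:0  d4:0  d5:0.
Shift Task 3→2, Task 4→4.
Schedule Task 1@1, Task 2@1, Task 3@2, Task 4@4: d1:6  d2:5  d3:5  d4:4  d5:4 — peak 6.

6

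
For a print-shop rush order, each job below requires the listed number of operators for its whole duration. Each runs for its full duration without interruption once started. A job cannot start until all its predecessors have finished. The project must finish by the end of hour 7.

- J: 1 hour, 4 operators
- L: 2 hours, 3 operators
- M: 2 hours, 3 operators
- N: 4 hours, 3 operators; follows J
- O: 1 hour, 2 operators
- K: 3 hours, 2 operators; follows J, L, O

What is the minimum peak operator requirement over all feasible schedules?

6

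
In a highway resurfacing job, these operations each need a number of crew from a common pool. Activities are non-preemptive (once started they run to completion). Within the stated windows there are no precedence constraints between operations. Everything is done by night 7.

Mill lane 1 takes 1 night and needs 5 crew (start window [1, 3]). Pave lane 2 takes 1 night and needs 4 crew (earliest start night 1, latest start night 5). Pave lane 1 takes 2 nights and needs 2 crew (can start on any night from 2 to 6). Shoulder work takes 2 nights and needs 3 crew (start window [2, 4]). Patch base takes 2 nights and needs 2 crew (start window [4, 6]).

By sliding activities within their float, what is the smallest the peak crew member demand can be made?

5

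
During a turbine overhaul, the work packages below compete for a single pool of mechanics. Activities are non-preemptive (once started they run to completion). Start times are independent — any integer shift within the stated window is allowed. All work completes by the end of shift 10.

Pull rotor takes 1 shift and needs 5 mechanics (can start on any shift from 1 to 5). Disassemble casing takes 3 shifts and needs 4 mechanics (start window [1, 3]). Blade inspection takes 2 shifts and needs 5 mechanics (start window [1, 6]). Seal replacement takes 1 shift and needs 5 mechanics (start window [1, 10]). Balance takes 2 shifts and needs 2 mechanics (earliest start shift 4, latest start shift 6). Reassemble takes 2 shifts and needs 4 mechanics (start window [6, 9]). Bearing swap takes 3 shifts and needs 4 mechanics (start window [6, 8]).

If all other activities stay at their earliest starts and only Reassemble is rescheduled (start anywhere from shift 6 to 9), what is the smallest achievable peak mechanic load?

19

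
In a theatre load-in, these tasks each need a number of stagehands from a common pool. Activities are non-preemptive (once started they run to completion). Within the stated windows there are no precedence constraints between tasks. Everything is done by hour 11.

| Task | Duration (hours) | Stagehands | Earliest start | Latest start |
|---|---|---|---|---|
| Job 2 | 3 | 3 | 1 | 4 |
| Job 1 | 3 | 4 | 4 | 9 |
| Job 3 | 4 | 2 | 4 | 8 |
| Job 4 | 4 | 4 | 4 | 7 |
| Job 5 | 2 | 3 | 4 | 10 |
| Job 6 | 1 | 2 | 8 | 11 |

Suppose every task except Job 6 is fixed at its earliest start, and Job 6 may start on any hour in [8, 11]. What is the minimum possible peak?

13

Job 6@8: h1:3  h2:3  h3:3  h4:13  h5:13  h6:10  h7:6  h8:2  h9:0  h10:0  h11:0 → peak 13
Job 6@9: h1:3  h2:3  h3:3  h4:13  h5:13  h6:10  h7:6  h8:0  h9:2  h10:0  h11:0 → peak 13
Job 6@10: h1:3  h2:3  h3:3  h4:13  h5:13  h6:10  h7:6  h8:0  h9:0  h10:2  h11:0 → peak 13
Job 6@11: h1:3  h2:3  h3:3  h4:13  h5:13  h6:10  h7:6  h8:0  h9:0  h10:0  h11:2 → peak 13
Best is Job 6@8, peak 13.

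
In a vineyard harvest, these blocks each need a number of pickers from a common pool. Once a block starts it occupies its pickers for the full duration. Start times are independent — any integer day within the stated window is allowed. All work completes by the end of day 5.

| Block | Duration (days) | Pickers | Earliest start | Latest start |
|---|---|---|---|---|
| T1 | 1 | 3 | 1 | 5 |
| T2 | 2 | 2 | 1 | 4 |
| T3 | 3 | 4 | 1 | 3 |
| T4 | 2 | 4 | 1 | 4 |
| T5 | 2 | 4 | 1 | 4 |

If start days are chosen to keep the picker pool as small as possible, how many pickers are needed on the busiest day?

8

Early-start (T1@1, T2@1, T3@1, T4@1, T5@1) gives peak 17: d1:17  d2:14  d3:4  d4:0  d5:0.
Shift T3→3, T4→2, T5→4.
Schedule T1@1, T2@1, T3@3, T4@2, T5@4: d1:5  d2:6  d3:8  d4:8  d5:8 — peak 8.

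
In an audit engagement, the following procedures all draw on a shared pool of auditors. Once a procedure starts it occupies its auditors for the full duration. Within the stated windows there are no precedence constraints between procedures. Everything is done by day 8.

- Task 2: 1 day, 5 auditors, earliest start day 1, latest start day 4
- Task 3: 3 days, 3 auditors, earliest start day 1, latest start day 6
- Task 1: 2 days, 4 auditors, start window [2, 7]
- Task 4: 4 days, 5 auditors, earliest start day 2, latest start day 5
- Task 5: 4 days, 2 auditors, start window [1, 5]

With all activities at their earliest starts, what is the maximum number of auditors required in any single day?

Early-start schedule: Task 2@1, Task 3@1, Task 1@2, Task 4@2, Task 5@1.
Load per day: day 1: 10, day 2: 14, day 3: 14, day 4: 7, day 5: 5, day 6: 0, day 7: 0, day 8: 0.
Peak is 14.

14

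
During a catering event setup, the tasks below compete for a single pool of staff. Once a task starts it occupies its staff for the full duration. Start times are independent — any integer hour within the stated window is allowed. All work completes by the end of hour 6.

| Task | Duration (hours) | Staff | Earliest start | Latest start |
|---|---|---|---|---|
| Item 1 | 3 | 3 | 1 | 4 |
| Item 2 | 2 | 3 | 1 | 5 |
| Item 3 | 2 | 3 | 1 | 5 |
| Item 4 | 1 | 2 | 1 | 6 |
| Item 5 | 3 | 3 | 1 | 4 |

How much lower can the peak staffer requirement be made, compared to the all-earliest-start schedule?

Early-start peak: h1:14  h2:12  h3:6  h4:0  h5:0  h6:0 ⇒ 14.
Leveled (Item 1@1, Item 2@1, Item 3@3, Item 4@5, Item 5@4): h1:6  h2:6  h3:6  h4:6  h5:5  h6:3 ⇒ 6.
Reduction 14 − 6 = 8.

8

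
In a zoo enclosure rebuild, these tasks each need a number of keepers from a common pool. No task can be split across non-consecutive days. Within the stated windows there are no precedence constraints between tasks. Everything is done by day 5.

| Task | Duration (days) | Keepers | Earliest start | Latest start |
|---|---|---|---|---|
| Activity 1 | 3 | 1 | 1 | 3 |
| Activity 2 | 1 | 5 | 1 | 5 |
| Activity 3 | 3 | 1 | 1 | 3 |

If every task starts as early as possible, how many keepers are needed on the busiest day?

7

Early-start schedule: Activity 1@1, Activity 2@1, Activity 3@1.
Load per day: day 1: 7, day 2: 2, day 3: 2, day 4: 0, day 5: 0.
Peak is 7.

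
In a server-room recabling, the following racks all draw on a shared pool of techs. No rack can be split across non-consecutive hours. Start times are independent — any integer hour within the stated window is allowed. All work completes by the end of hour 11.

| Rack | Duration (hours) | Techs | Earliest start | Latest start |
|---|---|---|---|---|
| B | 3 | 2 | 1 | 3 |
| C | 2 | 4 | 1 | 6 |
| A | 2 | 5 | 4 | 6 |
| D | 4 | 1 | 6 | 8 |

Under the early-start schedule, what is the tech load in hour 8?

At early start, hour 8 has: D.
Demand: 1 = 1.

1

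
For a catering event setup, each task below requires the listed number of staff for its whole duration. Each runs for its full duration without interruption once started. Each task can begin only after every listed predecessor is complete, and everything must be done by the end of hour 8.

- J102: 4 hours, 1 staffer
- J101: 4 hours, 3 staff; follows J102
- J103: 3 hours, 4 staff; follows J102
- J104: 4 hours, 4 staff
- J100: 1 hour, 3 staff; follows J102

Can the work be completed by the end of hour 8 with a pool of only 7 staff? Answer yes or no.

Schedule J102@1, J101@5, J103@5, J104@1, J100@8: h1:5  h2:5  h3:5  h4:5  h5:7  h6:7  h7:7  h8:6 — peak 7 ≤ 7.

yes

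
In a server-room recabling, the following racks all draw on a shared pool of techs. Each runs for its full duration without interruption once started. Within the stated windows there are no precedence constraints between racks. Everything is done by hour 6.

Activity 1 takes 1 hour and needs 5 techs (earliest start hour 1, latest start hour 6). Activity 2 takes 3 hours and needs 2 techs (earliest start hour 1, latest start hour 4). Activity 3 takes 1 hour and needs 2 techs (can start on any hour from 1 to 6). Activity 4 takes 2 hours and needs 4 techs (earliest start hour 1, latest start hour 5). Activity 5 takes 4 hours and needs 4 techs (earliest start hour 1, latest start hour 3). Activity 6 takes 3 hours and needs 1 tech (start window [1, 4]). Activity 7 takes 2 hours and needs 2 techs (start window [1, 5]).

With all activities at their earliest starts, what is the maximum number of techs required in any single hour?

Early-start schedule: Activity 1@1, Activity 2@1, Activity 3@1, Activity 4@1, Activity 5@1, Activity 6@1, Activity 7@1.
Load per hour: hour 1: 20, hour 2: 13, hour 3: 7, hour 4: 4, hour 5: 0, hour 6: 0.
Peak is 20.

20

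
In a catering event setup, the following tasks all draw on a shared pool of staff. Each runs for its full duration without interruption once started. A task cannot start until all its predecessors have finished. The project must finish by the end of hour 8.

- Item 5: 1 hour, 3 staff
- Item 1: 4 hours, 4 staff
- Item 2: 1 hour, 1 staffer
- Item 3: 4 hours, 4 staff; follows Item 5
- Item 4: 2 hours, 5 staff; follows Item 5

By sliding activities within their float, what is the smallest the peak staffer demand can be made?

Early-start (Item 5@1, Item 1@1, Item 2@1, Item 3@2, Item 4@2) gives peak 13: h1:8  h2:13  h3:13  h4:8  h5:4  h6:0  h7:0  h8:0.
Shift Item 4→6.
Schedule Item 5@1, Item 1@1, Item 2@1, Item 3@2, Item 4@6: h1:8  h2:8  h3:8  h4:8  h5:4  h6:5  h7:5  h8:0 — peak 8.

8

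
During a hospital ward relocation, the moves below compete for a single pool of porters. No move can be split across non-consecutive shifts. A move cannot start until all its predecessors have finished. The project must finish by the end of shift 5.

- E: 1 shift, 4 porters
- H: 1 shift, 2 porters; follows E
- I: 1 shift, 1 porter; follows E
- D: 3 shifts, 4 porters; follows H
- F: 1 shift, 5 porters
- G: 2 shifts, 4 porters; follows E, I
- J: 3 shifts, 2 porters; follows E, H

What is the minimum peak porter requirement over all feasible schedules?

Schedule E@1, H@2, I@2, D@3, F@1, G@3, J@3: s1:9  s2:3  s3:10  s4:10  s5:6 — peak 10.
No arrangement of the 15 feasible schedules does better.

10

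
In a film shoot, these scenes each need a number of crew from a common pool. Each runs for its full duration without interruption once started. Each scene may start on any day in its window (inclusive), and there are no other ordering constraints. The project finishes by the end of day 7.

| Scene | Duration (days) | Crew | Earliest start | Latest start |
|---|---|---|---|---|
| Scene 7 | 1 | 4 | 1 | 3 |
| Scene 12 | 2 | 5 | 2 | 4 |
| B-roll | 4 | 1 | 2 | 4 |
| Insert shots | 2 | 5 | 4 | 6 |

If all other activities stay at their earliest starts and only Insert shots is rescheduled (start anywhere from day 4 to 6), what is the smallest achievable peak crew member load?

Insert shots@4: d1:4  d2:6  d3:6  d4:6  d5:6  d6:0  d7:0 → peak 6
Insert shots@5: d1:4  d2:6  d3:6  d4:1  d5:6  d6:5  d7:0 → peak 6
Insert shots@6: d1:4  d2:6  d3:6  d4:1  d5:1  d6:5  d7:5 → peak 6
Best is Insert shots@4, peak 6.

6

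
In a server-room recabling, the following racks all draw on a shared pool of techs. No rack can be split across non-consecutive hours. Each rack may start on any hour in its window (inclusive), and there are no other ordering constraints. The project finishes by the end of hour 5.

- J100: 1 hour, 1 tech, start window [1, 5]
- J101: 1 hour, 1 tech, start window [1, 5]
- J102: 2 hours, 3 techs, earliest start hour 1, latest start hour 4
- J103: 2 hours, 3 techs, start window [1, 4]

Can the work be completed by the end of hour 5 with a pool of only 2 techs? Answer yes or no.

no

Total tech-hours = 14; over 5 hours the average is 14/5 > 2, so some hour must exceed 2.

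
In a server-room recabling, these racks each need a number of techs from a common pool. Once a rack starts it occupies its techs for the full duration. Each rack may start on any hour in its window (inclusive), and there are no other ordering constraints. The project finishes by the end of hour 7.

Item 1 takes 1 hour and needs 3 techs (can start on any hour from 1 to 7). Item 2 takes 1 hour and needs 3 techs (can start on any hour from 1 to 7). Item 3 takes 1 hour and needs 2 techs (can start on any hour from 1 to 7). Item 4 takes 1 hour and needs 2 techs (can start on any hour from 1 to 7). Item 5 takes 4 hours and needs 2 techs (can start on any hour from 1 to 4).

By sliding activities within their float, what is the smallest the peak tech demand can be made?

4

Early-start (Item 1@1, Item 2@1, Item 3@1, Item 4@1, Item 5@1) gives peak 12: h1:12  h2:2  h3:2  h4:2  h5:0  h6:0  h7:0.
Shift Item 2→2, Item 3→3, Item 4→3, Item 5→4.
Schedule Item 1@1, Item 2@2, Item 3@3, Item 4@3, Item 5@4: h1:3  h2:3  h3:4  h4:2  h5:2  h6:2  h7:2 — peak 4.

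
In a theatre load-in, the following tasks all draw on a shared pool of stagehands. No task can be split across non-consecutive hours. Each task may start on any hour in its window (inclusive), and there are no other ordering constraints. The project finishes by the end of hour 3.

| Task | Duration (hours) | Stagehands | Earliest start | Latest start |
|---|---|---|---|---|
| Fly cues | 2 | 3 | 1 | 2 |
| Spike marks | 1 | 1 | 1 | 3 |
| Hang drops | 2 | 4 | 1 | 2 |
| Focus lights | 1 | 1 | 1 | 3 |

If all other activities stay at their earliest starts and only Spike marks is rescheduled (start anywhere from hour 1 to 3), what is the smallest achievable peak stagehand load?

Spike marks@1: h1:9  h2:7  h3:0 → peak 9
Spike marks@2: h1:8  h2:8  h3:0 → peak 8
Spike marks@3: h1:8  h2:7  h3:1 → peak 8
Best is Spike marks@2, peak 8.

8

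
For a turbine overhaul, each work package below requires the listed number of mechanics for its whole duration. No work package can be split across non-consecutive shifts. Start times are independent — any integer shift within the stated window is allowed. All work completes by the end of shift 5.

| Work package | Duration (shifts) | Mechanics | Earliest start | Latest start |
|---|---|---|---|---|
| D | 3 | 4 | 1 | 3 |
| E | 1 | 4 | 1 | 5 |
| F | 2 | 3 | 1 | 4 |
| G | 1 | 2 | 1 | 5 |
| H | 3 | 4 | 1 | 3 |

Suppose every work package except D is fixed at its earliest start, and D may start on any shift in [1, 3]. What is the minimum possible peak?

D@1: s1:17  s2:11  s3:8  s4:0  s5:0 → peak 17
D@2: s1:13  s2:11  s3:8  s4:4  s5:0 → peak 13
D@3: s1:13  s2:7  s3:8  s4:4  s5:4 → peak 13
Best is D@2, peak 13.

13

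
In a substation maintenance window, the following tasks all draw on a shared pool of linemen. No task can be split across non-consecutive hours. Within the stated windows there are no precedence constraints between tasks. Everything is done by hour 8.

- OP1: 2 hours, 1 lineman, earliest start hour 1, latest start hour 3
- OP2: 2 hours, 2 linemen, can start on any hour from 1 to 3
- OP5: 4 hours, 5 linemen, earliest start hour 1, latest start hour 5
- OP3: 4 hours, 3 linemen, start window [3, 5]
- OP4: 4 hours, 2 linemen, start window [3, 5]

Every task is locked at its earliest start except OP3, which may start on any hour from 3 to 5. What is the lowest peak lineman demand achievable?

8

OP3@3: h1:8  h2:8  h3:10  h4:10  h5:5  h6:5  h7:0  h8:0 → peak 10
OP3@4: h1:8  h2:8  h3:7  h4:10  h5:5  h6:5  h7:3  h8:0 → peak 10
OP3@5: h1:8  h2:8  h3:7  h4:7  h5:5  h6:5  h7:3  h8:3 → peak 8
Best is OP3@5, peak 8.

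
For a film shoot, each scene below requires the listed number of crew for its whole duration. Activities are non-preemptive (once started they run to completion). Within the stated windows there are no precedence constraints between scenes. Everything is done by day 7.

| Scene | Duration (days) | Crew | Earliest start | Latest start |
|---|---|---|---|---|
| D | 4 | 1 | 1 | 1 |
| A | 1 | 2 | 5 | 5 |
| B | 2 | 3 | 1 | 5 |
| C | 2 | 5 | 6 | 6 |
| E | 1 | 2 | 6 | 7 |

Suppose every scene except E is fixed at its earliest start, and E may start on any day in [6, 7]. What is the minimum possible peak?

7

E@6: d1:4  d2:4  d3:1  d4:1  d5:2  d6:7  d7:5 → peak 7
E@7: d1:4  d2:4  d3:1  d4:1  d5:2  d6:5  d7:7 → peak 7
Best is E@6, peak 7.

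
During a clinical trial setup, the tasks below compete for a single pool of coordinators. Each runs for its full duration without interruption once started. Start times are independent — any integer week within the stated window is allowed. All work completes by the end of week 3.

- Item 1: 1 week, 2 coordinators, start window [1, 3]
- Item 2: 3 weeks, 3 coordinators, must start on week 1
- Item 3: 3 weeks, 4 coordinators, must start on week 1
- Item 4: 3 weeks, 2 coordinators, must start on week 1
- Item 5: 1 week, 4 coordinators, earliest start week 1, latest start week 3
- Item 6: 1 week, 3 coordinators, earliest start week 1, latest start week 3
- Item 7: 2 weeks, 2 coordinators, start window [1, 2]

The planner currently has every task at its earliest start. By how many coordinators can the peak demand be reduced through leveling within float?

6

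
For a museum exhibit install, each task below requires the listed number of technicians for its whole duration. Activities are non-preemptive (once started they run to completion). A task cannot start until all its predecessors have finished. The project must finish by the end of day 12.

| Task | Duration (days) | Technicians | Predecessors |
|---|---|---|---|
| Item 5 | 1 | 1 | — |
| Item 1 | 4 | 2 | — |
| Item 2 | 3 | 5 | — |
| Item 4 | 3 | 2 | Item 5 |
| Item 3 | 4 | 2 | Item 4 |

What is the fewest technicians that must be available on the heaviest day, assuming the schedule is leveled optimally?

Early-start (Item 5@1, Item 1@1, Item 2@1, Item 4@2, Item 3@5) gives peak 9: d1:8  d2:9  d3:9  d4:4  d5:2  d6:2  d7:2  d8:2  d9:0  d10:0  d11:0  d12:0.
Shift Item 2→5, Item 3→8.
Schedule Item 5@1, Item 1@1, Item 2@5, Item 4@2, Item 3@8: d1:3  d2:4  d3:4  d4:4  d5:5  d6:5  d7:5  d8:2  d9:2  d10:2  d11:2  d12:0 — peak 5.

5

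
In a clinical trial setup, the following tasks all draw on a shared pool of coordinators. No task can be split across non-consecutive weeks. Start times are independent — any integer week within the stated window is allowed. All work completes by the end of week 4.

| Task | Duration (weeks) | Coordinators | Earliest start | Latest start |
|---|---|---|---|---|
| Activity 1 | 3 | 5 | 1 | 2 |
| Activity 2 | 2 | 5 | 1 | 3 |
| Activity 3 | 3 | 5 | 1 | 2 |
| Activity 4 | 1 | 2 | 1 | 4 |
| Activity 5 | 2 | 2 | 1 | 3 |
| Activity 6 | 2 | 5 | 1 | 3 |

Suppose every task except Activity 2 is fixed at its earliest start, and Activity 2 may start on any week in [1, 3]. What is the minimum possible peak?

19

Activity 2@1: w1:24  w2:22  w3:10  w4:0 → peak 24
Activity 2@2: w1:19  w2:22  w3:15  w4:0 → peak 22
Activity 2@3: w1:19  w2:17  w3:15  w4:5 → peak 19
Best is Activity 2@3, peak 19.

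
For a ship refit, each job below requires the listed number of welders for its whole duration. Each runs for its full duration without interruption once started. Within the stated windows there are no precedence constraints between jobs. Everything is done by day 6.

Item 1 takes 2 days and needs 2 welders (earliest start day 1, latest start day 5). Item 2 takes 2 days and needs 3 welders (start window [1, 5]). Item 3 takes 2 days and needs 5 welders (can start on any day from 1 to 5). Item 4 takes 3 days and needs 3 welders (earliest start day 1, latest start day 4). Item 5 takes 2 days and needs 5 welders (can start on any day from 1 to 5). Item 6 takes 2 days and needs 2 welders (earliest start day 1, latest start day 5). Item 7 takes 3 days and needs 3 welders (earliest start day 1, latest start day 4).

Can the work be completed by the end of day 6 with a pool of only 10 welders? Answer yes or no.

Schedule Item 1@1, Item 2@1, Item 3@3, Item 4@1, Item 5@5, Item 6@1, Item 7@4: d1:10  d2:10  d3:8  d4:8  d5:8  d6:8 — peak 10 ≤ 10.

yes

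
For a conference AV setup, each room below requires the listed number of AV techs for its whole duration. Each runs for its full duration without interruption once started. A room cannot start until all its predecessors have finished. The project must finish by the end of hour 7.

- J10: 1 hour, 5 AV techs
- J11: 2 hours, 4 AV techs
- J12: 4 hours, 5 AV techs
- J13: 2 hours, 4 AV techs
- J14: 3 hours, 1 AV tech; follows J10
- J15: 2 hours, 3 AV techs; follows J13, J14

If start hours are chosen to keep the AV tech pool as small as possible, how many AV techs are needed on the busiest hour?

9

Early-start (J10@1, J11@1, J12@1, J13@1, J14@2, J15@5) gives peak 18: h1:18  h2:14  h3:6  h4:6  h5:3  h6:3  h7:0.
Shift J12→4, J13→2.
Schedule J10@1, J11@1, J12@4, J13@2, J14@2, J15@5: h1:9  h2:9  h3:5  h4:6  h5:8  h6:8  h7:5 — peak 9.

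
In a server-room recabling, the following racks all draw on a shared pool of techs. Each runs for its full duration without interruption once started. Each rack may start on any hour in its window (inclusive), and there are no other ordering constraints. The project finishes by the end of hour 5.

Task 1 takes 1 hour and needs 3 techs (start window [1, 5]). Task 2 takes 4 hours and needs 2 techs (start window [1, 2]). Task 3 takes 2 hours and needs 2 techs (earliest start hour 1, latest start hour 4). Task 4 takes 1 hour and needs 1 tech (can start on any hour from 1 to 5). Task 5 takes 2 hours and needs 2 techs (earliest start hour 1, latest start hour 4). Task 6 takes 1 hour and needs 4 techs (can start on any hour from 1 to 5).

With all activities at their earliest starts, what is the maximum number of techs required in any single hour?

14

Early-start schedule: Task 1@1, Task 2@1, Task 3@1, Task 4@1, Task 5@1, Task 6@1.
Load per hour: hour 1: 14, hour 2: 6, hour 3: 2, hour 4: 2, hour 5: 0.
Peak is 14.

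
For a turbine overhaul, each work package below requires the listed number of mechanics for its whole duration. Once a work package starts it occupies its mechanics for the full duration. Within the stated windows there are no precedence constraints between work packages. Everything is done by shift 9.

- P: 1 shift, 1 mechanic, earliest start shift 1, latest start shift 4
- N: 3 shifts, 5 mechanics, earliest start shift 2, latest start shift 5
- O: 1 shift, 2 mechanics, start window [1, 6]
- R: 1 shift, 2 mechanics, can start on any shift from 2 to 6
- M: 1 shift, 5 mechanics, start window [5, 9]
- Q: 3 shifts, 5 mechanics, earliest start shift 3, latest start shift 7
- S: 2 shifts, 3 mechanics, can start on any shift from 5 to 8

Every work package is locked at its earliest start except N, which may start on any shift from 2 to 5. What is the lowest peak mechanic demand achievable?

13

N@2: s1:3  s2:7  s3:10  s4:10  s5:13  s6:3  s7:0  s8:0  s9:0 → peak 13
N@3: s1:3  s2:2  s3:10  s4:10  s5:18  s6:3  s7:0  s8:0  s9:0 → peak 18
N@4: s1:3  s2:2  s3:5  s4:10  s5:18  s6:8  s7:0  s8:0  s9:0 → peak 18
N@5: s1:3  s2:2  s3:5  s4:5  s5:18  s6:8  s7:5  s8:0  s9:0 → peak 18
Best is N@2, peak 13.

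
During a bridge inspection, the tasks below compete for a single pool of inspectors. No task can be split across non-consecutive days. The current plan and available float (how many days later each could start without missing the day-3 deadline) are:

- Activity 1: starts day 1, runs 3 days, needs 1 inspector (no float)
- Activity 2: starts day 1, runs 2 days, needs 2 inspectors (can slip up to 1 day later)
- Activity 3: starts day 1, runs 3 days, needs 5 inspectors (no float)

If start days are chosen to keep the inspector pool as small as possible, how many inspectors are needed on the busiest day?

Schedule Activity 1@1, Activity 2@1, Activity 3@1: d1:8  d2:8  d3:6 — peak 8.
Total inspector-days = 22 over 3 days ⇒ peak ≥ ⌈22/3⌉ = 8, so 8 is optimal.

8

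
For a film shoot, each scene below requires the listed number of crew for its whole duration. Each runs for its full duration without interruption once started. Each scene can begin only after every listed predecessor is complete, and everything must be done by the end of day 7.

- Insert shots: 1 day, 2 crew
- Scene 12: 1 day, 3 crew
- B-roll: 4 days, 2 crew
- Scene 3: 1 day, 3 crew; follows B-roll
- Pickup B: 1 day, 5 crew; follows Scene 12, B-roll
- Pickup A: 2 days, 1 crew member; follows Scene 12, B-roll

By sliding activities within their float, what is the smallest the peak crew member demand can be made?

5

Early-start (Insert shots@1, Scene 12@1, B-roll@1, Scene 3@5, Pickup B@5, Pickup A@5) gives peak 9: d1:7  d2:2  d3:2  d4:2  d5:9  d6:1  d7:0.
Shift Scene 12→2, Pickup B→7.
Schedule Insert shots@1, Scene 12@2, B-roll@1, Scene 3@5, Pickup B@7, Pickup A@5: d1:4  d2:5  d3:2  d4:2  d5:4  d6:1  d7:5 — peak 5.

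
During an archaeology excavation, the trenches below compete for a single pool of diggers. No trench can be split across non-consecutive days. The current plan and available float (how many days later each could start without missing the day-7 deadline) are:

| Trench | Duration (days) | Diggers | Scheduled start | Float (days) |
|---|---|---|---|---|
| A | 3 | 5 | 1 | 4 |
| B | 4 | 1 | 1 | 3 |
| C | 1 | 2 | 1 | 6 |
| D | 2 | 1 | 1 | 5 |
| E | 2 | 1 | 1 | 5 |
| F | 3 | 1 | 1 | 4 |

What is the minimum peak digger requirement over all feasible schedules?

5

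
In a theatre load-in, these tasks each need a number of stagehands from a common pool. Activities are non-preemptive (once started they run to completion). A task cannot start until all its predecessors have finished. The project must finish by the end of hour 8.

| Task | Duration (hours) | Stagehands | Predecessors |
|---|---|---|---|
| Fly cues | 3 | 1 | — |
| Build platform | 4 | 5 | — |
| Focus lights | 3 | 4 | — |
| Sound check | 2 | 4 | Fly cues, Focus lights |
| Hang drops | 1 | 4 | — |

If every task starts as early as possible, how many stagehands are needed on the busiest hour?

14

Early-start schedule: Fly cues@1, Build platform@1, Focus lights@1, Sound check@4, Hang drops@1.
Load per hour: hour 1: 14, hour 2: 10, hour 3: 10, hour 4: 9, hour 5: 4, hour 6: 0, hour 7: 0, hour 8: 0.
Peak is 14.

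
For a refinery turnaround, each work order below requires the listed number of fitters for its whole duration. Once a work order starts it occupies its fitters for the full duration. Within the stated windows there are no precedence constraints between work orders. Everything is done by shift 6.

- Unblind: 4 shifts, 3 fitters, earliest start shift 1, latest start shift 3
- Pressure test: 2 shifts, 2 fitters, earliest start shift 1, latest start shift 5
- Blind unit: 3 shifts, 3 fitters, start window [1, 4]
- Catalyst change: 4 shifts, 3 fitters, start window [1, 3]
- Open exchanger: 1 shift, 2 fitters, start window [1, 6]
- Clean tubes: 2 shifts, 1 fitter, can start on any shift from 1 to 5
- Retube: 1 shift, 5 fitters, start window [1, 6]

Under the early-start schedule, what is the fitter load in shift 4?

At early start, shift 4 has: Unblind, Catalyst change.
Demand: 3 + 3 = 6.

6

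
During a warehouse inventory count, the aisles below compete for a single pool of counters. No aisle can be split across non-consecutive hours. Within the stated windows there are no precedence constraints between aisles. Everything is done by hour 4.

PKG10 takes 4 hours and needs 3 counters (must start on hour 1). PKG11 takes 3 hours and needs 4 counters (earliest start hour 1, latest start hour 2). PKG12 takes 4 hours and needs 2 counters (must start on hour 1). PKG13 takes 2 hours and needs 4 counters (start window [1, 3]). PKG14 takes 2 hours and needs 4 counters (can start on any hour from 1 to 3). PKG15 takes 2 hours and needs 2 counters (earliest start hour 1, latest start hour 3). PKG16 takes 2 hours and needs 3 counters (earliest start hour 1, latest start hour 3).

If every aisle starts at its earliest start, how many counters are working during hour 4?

At early start, hour 4 has: PKG10, PKG12.
Demand: 3 + 2 = 5.

5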